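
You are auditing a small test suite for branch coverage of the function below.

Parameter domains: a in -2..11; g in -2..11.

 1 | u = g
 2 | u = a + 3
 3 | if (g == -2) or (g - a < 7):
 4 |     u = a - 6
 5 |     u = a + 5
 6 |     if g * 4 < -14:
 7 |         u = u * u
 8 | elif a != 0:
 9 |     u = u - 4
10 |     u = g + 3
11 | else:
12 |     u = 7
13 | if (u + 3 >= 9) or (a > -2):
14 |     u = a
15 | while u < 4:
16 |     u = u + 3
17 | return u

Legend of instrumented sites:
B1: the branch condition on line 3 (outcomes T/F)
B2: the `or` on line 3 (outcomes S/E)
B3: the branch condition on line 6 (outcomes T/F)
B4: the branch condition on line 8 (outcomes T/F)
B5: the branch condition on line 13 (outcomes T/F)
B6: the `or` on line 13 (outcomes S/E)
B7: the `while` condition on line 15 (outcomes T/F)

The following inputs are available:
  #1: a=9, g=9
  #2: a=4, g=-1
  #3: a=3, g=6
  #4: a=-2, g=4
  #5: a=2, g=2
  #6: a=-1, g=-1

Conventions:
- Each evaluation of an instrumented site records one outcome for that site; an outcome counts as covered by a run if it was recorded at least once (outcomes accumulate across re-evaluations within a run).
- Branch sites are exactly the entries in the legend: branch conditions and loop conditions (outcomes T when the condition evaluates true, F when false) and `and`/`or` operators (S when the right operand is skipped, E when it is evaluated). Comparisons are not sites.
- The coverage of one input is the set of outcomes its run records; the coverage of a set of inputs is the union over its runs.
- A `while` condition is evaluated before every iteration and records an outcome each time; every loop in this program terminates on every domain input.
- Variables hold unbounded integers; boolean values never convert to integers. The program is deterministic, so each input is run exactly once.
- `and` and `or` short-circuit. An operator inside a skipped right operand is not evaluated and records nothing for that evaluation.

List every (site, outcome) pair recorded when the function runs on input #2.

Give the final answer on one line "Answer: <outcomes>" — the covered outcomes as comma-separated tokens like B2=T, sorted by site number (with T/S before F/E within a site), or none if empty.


Event log for input #2 (a=4, g=-1):
  B2->E, B1->T, B3->F, B6->S, B5->T, B7->F
distinct outcomes covered: B1=T, B2=E, B3=F, B5=T, B6=S, B7=F
Answer: B1=T, B2=E, B3=F, B5=T, B6=S, B7=F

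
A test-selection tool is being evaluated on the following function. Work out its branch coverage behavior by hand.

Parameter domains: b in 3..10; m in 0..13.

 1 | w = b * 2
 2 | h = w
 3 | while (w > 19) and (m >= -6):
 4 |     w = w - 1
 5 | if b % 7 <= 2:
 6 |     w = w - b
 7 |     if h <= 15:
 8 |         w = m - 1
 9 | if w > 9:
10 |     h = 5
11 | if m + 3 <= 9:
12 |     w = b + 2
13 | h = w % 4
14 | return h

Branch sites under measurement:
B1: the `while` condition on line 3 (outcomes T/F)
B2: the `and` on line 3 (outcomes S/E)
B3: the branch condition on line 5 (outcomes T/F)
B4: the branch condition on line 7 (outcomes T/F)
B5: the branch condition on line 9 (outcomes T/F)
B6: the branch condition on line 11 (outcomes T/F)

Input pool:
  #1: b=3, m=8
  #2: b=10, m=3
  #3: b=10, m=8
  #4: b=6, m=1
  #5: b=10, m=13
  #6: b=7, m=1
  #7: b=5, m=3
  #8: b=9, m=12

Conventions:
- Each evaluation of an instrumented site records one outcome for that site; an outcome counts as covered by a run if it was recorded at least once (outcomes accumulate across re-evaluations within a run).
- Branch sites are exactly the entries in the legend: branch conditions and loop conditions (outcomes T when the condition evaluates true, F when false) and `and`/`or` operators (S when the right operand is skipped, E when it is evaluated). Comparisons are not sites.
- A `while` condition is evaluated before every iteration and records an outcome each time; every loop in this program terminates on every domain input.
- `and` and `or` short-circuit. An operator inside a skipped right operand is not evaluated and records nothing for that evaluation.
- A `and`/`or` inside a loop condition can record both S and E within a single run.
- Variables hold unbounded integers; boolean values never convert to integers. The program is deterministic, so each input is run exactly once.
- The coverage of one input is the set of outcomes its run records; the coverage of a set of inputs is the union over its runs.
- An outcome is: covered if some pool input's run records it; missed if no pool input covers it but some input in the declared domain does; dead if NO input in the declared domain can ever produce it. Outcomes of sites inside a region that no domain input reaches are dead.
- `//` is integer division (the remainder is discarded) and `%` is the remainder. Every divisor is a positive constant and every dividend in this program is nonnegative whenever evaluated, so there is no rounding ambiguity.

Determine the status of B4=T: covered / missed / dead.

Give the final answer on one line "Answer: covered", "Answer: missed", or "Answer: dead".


B4=T is recorded by pool input(s) 6 -> covered
Answer: covered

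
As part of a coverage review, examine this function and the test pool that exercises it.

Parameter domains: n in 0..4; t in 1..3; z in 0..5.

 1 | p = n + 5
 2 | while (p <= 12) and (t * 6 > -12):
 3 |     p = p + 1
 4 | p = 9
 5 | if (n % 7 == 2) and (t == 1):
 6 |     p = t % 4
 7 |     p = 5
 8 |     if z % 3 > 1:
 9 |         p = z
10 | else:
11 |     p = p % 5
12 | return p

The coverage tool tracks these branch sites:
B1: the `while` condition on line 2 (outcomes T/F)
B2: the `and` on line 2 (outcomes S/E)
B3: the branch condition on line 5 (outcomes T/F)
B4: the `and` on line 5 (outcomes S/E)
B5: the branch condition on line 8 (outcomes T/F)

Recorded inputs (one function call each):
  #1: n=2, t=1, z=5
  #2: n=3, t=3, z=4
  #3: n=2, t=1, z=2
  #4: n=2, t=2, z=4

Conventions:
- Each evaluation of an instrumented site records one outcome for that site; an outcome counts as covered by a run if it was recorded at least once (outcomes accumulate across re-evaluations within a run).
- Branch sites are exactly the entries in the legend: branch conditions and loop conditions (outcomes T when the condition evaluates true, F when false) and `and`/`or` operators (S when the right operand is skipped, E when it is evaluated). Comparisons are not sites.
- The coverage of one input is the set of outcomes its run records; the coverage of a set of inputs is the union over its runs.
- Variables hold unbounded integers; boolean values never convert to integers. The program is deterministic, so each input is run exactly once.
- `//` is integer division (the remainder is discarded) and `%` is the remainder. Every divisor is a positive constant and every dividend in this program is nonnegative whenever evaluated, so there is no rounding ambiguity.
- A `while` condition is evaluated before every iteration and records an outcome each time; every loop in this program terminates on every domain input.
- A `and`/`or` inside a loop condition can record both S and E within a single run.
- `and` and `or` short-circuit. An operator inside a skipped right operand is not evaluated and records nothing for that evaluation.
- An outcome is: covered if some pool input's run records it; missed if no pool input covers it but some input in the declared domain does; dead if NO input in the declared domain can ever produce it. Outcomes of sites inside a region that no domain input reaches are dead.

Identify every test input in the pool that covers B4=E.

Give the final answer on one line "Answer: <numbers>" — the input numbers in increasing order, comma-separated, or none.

input #1 (n=2, t=1, z=5): hits B4=E
input #2 (n=3, t=3, z=4): never hits B4=E
input #3 (n=2, t=1, z=2): hits B4=E
input #4 (n=2, t=2, z=4): hits B4=E

Answer: 1, 3, 4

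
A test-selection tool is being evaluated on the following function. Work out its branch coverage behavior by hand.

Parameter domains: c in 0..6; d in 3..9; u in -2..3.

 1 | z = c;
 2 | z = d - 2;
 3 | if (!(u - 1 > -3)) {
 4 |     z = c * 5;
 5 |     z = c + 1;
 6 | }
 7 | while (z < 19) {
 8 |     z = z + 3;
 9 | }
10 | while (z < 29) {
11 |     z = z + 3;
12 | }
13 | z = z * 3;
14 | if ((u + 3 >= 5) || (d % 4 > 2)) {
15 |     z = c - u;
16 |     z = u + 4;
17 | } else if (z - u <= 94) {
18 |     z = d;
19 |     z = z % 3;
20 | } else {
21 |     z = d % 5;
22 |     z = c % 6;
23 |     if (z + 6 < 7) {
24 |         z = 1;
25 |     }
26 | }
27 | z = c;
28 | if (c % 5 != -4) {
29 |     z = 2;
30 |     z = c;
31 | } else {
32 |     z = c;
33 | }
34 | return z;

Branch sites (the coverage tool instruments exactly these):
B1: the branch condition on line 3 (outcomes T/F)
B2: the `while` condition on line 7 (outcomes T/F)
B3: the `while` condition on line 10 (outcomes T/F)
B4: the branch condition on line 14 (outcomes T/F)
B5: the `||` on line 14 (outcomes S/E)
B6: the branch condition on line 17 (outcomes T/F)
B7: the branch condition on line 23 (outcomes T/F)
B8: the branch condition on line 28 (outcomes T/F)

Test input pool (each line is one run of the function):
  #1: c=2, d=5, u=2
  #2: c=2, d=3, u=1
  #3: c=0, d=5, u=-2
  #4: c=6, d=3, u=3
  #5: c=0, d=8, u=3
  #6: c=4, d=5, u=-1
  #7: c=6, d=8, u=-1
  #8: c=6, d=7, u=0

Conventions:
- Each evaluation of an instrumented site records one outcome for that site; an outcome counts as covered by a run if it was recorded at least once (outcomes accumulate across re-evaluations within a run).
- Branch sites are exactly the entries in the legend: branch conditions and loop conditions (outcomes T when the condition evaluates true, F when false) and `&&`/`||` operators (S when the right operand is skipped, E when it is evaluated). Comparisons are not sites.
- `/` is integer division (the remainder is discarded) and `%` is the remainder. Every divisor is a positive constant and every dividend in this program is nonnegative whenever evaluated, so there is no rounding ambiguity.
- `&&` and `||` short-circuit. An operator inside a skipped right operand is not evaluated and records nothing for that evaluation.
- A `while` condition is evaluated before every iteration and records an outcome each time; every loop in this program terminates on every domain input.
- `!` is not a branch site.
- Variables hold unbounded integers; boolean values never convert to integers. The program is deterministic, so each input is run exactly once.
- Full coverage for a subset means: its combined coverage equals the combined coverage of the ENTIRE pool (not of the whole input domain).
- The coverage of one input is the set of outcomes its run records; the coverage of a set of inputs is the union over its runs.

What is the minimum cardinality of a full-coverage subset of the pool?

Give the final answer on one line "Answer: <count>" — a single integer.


input #1 (c=2, d=5, u=2): covers B1=F, B2=T, B2=F, B3=T, B3=F, B4=T, B5=S, B8=T
input #2 (c=2, d=3, u=1): covers B1=F, B2=T, B2=F, B3=T, B3=F, B4=T, B5=E, B8=T
input #3 (c=0, d=5, u=-2): covers B1=T, B2=T, B2=F, B3=T, B3=F, B4=F, B5=E, B6=F, B7=T, B8=T
input #4 (c=6, d=3, u=3): covers B1=F, B2=T, B2=F, B3=T, B3=F, B4=T, B5=S, B8=T
input #5 (c=0, d=8, u=3): covers B1=F, B2=T, B2=F, B3=T, B3=F, B4=T, B5=S, B8=T
input #6 (c=4, d=5, u=-1): covers B1=F, B2=T, B2=F, B3=T, B3=F, B4=F, B5=E, B6=T, B8=T
input #7 (c=6, d=8, u=-1): covers B1=F, B2=T, B2=F, B3=T, B3=F, B4=F, B5=E, B6=T, B8=T
input #8 (c=6, d=7, u=0): covers B1=F, B2=T, B2=F, B3=T, B3=F, B4=T, B5=E, B8=T
pool-wide coverage (14 outcomes): B1=T, B1=F, B2=T, B2=F, B3=T, B3=F, B4=T, B4=F, B5=S, B5=E, B6=T, B6=F, B7=T, B8=T
checked all size-1 subsets: none covers 14 outcomes (max 10/14)
checked all size-2 subsets: none covers 14 outcomes (max 13/14)
inputs {1, 3, 6} (size 3) cover everything; no size-3 subset with a lexicographically smaller index list covers all 14
Answer: 3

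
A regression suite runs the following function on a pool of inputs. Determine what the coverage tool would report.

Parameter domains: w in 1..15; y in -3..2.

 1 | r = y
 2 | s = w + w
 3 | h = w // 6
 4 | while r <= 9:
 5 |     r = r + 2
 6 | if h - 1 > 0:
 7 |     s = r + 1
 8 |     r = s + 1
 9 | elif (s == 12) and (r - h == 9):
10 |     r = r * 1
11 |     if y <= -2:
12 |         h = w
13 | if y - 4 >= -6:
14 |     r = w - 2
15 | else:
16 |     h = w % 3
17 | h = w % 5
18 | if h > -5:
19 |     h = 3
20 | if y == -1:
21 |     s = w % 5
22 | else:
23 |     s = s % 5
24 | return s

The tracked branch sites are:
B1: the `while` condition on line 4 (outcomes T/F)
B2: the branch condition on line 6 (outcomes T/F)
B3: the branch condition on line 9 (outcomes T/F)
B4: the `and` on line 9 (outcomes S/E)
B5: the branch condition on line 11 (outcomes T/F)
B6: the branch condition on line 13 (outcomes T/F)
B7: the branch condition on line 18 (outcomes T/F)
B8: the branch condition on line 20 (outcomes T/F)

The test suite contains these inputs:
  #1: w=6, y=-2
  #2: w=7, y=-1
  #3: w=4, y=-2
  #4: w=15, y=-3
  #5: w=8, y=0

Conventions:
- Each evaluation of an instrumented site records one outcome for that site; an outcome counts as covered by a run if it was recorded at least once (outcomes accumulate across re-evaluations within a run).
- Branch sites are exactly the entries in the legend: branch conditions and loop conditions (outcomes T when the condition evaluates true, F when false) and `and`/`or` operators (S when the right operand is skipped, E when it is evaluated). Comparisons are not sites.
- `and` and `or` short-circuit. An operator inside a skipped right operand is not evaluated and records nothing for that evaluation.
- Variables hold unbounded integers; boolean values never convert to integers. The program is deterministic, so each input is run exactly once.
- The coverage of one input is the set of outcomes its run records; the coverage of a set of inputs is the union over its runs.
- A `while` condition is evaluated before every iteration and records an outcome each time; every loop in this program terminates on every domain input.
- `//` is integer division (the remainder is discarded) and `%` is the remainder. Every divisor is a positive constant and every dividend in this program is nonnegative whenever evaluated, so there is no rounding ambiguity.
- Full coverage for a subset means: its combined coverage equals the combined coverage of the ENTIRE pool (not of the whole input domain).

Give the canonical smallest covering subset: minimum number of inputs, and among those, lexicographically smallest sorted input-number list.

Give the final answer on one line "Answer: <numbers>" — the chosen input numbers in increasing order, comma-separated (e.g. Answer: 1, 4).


input #1 (w=6, y=-2): events B1->T, B1->T, B1->T, B1->T, B1->T, B1->T, B1->F, B2->F, B4->E, B3->T, B5->T, B6->T, B7->T, B8->F; covers B1=T, B1=F, B2=F, B3=T, B4=E, B5=T, B6=T, B7=T, B8=F
input #2 (w=7, y=-1): events B1->T, B1->T, B1->T, B1->T, B1->T, B1->T, B1->F, B2->F, B4->S, B3->F, B6->T, B7->T, B8->T; covers B1=T, B1=F, B2=F, B3=F, B4=S, B6=T, B7=T, B8=T
input #3 (w=4, y=-2): events B1->T, B1->T, B1->T, B1->T, B1->T, B1->T, B1->F, B2->F, B4->S, B3->F, B6->T, B7->T, B8->F; covers B1=T, B1=F, B2=F, B3=F, B4=S, B6=T, B7=T, B8=F
input #4 (w=15, y=-3): events B1->T, B1->T, B1->T, B1->T, B1->T, B1->T, B1->T, B1->F, B2->T, B6->F, B7->T, B8->F; covers B1=T, B1=F, B2=T, B6=F, B7=T, B8=F
input #5 (w=8, y=0): events B1->T, B1->T, B1->T, B1->T, B1->T, B1->F, B2->F, B4->S, B3->F, B6->T, B7->T, B8->F; covers B1=T, B1=F, B2=F, B3=F, B4=S, B6=T, B7=T, B8=F
union over all inputs: B1=T, B1=F, B2=T, B2=F, B3=T, B3=F, B4=S, B4=E, B5=T, B6=T, B6=F, B7=T, B8=T, B8=F (14 outcomes)
size 1 is not enough: best union over all size-1 subsets is 9/14
size 2 is not enough: best union over all size-2 subsets is 12/14
inputs {1, 2, 4} (size 3) cover everything; no size-3 subset with a lexicographically smaller index list covers all 14
Answer: 1, 2, 4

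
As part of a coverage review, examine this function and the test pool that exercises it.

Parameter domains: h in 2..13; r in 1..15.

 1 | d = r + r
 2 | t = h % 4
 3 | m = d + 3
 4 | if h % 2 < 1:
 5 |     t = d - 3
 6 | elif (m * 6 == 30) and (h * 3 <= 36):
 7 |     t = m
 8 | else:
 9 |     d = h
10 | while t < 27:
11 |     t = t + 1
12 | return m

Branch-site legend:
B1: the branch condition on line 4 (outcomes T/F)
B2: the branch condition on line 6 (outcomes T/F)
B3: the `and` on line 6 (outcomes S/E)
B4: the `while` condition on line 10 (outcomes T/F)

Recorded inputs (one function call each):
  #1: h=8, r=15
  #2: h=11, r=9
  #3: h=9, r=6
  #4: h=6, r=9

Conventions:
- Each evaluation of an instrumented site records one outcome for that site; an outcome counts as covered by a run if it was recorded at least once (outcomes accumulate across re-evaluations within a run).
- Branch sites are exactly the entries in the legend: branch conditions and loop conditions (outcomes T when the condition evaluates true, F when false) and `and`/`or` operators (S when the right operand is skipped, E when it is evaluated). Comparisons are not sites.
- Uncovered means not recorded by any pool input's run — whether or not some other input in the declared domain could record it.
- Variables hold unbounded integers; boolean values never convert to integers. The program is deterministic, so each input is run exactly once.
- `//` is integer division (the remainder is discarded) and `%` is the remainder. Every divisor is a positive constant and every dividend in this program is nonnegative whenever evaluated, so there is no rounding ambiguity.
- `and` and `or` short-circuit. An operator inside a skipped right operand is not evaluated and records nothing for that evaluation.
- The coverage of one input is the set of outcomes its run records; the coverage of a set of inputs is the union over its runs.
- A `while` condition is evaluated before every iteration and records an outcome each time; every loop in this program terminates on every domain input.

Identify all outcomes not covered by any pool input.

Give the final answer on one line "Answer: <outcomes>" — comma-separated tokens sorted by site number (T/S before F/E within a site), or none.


run #1 (h=8, r=15) runs B1->T, B4->F; records B1=T, B4=F
run #2 (h=11, r=9) runs B1->F, B3->S, B2->F, B4->T, B4->T, B4->T, B4->T, B4->T, B4->T, B4->T, B4->T, B4->T, B4->T, B4->T, ...; records B1=F, B2=F, B3=S, B4=T, B4=F
run #3 (h=9, r=6) runs B1->F, B3->S, B2->F, B4->T, B4->T, B4->T, B4->T, B4->T, B4->T, B4->T, B4->T, B4->T, B4->T, B4->T, ...; records B1=F, B2=F, B3=S, B4=T, B4=F
run #4 (h=6, r=9) runs B1->T, B4->T, B4->T, B4->T, B4->T, B4->T, B4->T, B4->T, B4->T, B4->T, B4->T, B4->T, B4->T, B4->F; records B1=T, B4=T, B4=F
union over the pool: B1=T, B1=F, B2=F, B3=S, B4=T, B4=F
uncovered (2 of 8): B2=T, B3=E
Answer: B2=T, B3=E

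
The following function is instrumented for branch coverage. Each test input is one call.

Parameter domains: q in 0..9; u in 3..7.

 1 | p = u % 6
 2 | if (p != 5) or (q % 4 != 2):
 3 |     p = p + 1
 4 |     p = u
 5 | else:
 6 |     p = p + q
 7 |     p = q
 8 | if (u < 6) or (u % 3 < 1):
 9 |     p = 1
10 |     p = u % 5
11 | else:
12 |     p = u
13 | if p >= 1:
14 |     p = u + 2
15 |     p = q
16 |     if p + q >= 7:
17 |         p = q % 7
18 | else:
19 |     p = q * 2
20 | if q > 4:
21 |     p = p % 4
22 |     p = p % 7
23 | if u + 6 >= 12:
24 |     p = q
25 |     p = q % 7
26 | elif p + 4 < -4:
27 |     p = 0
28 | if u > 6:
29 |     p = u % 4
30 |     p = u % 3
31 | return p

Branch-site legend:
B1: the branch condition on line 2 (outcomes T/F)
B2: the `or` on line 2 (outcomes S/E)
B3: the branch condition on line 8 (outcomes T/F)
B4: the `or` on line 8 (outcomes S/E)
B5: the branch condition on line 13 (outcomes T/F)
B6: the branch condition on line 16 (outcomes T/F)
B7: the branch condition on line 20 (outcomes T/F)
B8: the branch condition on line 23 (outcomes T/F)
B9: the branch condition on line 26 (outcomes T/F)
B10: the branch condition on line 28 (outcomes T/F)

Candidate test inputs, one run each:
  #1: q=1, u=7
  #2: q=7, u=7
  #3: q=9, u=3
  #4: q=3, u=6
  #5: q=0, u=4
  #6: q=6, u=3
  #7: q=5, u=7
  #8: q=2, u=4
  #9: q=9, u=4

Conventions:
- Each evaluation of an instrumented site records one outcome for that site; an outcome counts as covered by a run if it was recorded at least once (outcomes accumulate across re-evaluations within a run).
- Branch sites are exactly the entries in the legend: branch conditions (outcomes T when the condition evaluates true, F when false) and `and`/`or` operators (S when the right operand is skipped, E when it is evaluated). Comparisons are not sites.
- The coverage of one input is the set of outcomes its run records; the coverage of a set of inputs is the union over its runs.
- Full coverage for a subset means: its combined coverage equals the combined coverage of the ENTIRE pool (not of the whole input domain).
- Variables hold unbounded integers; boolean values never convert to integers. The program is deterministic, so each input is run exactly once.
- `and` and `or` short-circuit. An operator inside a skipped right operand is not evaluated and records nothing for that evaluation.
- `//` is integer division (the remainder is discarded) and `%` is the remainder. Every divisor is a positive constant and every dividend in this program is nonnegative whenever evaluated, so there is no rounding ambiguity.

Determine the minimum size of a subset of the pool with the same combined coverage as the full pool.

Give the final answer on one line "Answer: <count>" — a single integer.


test 1 (q=1, u=7) hits B1=T, B2=S, B3=F, B4=E, B5=T, B6=F, B7=F, B8=T, B10=T
test 2 (q=7, u=7) hits B1=T, B2=S, B3=F, B4=E, B5=T, B6=T, B7=T, B8=T, B10=T
test 3 (q=9, u=3) hits B1=T, B2=S, B3=T, B4=S, B5=T, B6=T, B7=T, B8=F, B9=F, B10=F
test 4 (q=3, u=6) hits B1=T, B2=S, B3=T, B4=E, B5=T, B6=F, B7=F, B8=T, B10=F
test 5 (q=0, u=4) hits B1=T, B2=S, B3=T, B4=S, B5=T, B6=F, B7=F, B8=F, B9=F, B10=F
test 6 (q=6, u=3) hits B1=T, B2=S, B3=T, B4=S, B5=T, B6=T, B7=T, B8=F, B9=F, B10=F
test 7 (q=5, u=7) hits B1=T, B2=S, B3=F, B4=E, B5=T, B6=T, B7=T, B8=T, B10=T
test 8 (q=2, u=4) hits B1=T, B2=S, B3=T, B4=S, B5=T, B6=F, B7=F, B8=F, B9=F, B10=F
test 9 (q=9, u=4) hits B1=T, B2=S, B3=T, B4=S, B5=T, B6=T, B7=T, B8=F, B9=F, B10=F
pool-wide coverage (16 outcomes): B1=T, B2=S, B3=T, B3=F, B4=S, B4=E, B5=T, B6=T, B6=F, B7=T, B7=F, B8=T, B8=F, B9=F, B10=T, B10=F
checked all size-1 subsets: none covers 16 outcomes (max 10/16)
at size 2, {1, 3} reaches all 16 outcomes; every lexicographically earlier size-2 subset fails
Answer: 2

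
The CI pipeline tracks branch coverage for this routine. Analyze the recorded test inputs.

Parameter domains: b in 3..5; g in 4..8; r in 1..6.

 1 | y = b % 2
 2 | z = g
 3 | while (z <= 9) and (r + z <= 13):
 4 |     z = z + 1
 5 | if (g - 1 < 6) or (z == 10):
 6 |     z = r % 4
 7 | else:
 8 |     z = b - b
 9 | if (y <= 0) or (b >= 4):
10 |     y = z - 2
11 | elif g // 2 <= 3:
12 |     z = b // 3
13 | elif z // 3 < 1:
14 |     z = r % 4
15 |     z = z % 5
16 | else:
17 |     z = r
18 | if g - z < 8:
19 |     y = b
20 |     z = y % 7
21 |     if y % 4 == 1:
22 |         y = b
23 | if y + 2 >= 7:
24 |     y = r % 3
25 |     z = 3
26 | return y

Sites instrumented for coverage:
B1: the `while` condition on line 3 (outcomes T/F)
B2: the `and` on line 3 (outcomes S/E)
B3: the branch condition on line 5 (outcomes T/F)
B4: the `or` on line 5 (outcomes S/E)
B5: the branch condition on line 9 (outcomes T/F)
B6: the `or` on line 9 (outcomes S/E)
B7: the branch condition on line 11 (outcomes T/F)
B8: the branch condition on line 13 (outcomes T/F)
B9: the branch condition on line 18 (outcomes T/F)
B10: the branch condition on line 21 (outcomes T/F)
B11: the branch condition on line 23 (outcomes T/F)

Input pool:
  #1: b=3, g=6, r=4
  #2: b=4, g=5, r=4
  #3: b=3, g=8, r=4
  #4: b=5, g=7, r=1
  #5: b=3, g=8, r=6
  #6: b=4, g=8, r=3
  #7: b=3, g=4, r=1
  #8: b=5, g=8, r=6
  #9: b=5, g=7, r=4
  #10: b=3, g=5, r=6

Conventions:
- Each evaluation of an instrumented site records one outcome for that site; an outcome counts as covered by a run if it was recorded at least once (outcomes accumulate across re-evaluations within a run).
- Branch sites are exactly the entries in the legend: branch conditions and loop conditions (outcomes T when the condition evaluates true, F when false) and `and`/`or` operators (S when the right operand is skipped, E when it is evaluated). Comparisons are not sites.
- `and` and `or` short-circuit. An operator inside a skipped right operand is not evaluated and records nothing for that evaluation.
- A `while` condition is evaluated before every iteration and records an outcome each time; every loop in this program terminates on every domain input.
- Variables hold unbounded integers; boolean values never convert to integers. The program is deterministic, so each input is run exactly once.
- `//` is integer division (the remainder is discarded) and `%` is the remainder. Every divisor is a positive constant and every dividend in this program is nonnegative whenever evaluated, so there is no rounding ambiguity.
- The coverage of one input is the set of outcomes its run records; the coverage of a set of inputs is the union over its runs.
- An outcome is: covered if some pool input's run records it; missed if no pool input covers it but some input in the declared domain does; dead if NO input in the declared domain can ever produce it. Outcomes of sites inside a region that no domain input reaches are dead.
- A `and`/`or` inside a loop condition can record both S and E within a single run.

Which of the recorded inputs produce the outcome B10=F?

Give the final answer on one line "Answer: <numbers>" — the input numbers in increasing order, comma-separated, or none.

input #1 (b=3, g=6, r=4): hits B10=F
input #2 (b=4, g=5, r=4): hits B10=F
input #3 (b=3, g=8, r=4): never hits B10=F
input #4 (b=5, g=7, r=1): never hits B10=F
input #5 (b=3, g=8, r=6): hits B10=F
input #6 (b=4, g=8, r=3): hits B10=F
input #7 (b=3, g=4, r=1): hits B10=F
input #8 (b=5, g=8, r=6): never hits B10=F
input #9 (b=5, g=7, r=4): never hits B10=F
input #10 (b=3, g=5, r=6): hits B10=F

Answer: 1, 2, 5, 6, 7, 10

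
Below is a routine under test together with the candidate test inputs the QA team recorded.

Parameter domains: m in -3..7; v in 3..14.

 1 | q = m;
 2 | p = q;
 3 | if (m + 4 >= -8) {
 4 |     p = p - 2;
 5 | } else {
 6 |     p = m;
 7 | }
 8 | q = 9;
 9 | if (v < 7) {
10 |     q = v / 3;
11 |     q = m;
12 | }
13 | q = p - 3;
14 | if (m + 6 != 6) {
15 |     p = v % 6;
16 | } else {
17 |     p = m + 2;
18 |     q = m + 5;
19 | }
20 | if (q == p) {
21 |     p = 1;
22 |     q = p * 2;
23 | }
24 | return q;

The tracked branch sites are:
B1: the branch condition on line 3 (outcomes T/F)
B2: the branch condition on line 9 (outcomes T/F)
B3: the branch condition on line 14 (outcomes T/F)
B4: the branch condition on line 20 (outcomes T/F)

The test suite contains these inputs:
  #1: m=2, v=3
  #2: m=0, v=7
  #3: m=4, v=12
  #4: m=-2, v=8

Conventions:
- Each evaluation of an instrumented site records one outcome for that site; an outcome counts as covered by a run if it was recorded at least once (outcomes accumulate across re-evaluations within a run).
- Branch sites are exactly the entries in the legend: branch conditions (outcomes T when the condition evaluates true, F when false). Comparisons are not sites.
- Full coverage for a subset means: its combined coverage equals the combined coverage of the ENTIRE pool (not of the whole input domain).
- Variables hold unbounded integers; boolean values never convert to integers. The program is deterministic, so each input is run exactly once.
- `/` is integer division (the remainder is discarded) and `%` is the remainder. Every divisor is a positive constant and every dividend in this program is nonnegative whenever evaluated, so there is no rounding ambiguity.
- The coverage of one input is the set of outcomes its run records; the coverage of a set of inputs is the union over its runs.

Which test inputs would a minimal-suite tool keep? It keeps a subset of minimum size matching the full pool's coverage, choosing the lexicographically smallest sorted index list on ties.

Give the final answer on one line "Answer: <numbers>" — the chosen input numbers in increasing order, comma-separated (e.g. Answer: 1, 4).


#1 (m=2, v=3) -> covered: B1=T, B2=T, B3=T, B4=F
#2 (m=0, v=7) -> covered: B1=T, B2=F, B3=F, B4=F
#3 (m=4, v=12) -> covered: B1=T, B2=F, B3=T, B4=F
#4 (m=-2, v=8) -> covered: B1=T, B2=F, B3=T, B4=F
the full pool covers 6 outcomes: B1=T, B2=T, B2=F, B3=T, B3=F, B4=F
no size-1 subset reaches all 6 outcomes (best union: 4/6)
at size 2, {1, 2} reaches all 6 outcomes; every lexicographically earlier size-2 subset fails
Answer: 1, 2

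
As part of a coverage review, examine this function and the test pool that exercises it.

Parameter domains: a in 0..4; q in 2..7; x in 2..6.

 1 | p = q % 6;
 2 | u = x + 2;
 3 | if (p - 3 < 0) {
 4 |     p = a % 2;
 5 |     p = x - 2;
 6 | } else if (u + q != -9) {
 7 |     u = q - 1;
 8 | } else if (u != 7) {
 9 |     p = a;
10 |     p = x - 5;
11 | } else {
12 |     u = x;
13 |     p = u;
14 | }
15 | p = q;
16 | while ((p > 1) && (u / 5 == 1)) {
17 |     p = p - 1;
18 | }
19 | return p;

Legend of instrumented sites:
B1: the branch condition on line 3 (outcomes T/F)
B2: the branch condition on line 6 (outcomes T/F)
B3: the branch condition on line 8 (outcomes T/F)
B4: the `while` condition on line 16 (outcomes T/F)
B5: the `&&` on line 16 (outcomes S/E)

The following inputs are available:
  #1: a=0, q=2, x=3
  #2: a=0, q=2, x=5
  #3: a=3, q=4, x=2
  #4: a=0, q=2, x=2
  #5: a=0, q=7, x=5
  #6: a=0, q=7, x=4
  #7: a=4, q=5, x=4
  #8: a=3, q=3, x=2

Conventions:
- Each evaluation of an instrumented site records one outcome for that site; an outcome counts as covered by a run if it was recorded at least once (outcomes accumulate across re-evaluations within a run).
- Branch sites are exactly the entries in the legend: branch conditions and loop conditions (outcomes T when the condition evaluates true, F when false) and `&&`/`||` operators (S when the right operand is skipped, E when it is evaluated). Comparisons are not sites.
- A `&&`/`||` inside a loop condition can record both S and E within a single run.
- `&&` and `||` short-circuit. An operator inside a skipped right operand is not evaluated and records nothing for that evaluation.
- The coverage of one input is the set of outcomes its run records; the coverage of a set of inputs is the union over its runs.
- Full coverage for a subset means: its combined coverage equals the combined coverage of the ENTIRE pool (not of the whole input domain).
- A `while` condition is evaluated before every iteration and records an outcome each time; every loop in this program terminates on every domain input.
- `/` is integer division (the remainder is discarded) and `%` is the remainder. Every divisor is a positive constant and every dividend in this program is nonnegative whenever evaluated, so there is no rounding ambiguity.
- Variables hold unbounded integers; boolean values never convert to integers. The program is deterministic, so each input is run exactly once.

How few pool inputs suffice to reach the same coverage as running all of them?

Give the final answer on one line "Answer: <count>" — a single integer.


input #1, a=0, q=2, x=3: events B1->T, B5->E, B4->T, B5->S, B4->F; outcomes B1=T, B4=T, B4=F, B5=S, B5=E
input #2, a=0, q=2, x=5: events B1->T, B5->E, B4->T, B5->S, B4->F; outcomes B1=T, B4=T, B4=F, B5=S, B5=E
input #3, a=3, q=4, x=2: events B1->F, B2->T, B5->E, B4->F; outcomes B1=F, B2=T, B4=F, B5=E
input #4, a=0, q=2, x=2: events B1->T, B5->E, B4->F; outcomes B1=T, B4=F, B5=E
input #5, a=0, q=7, x=5: events B1->T, B5->E, B4->T, B5->E, B4->T, B5->E, B4->T, B5->E, B4->T, B5->E, B4->T, B5->E, B4->T, B5->S, ...; outcomes B1=T, B4=T, B4=F, B5=S, B5=E
input #6, a=0, q=7, x=4: events B1->T, B5->E, B4->T, B5->E, B4->T, B5->E, B4->T, B5->E, B4->T, B5->E, B4->T, B5->E, B4->T, B5->S, ...; outcomes B1=T, B4=T, B4=F, B5=S, B5=E
input #7, a=4, q=5, x=4: events B1->F, B2->T, B5->E, B4->F; outcomes B1=F, B2=T, B4=F, B5=E
input #8, a=3, q=3, x=2: events B1->F, B2->T, B5->E, B4->F; outcomes B1=F, B2=T, B4=F, B5=E
union over all inputs: B1=T, B1=F, B2=T, B4=T, B4=F, B5=S, B5=E (7 outcomes)
every size-1 subset falls short of the 7 outcomes (best: 5/7)
at size 2, {1, 3} reaches all 7 outcomes; every lexicographically earlier size-2 subset fails
Answer: 2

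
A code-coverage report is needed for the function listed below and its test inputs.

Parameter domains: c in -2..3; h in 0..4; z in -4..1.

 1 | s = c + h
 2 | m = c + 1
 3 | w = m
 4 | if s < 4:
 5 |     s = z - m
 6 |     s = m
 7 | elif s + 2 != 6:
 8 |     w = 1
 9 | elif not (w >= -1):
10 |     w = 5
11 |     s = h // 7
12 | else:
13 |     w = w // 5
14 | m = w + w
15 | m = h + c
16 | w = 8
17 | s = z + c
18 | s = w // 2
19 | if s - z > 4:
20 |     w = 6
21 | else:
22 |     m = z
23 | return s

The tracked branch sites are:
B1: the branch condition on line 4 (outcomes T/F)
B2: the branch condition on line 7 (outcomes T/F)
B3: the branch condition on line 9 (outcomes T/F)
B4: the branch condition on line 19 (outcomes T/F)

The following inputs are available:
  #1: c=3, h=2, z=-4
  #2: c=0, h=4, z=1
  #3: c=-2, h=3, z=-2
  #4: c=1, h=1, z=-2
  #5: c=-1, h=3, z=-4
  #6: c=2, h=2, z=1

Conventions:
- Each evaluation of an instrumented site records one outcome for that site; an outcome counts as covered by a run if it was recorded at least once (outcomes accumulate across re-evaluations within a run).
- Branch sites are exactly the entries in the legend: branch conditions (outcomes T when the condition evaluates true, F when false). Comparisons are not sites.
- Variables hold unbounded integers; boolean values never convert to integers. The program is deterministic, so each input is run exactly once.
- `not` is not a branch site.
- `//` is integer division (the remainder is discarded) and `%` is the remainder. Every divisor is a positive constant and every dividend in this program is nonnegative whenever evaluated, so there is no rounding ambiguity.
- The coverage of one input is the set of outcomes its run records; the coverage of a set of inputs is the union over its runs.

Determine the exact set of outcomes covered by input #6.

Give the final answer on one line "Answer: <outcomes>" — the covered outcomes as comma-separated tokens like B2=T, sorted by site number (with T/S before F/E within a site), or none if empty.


Tracing the run of input #6 (c=2, h=2, z=1):
  B1->F, B2->F, B3->F, B4->F
deduplicating events, the covered set is: B1=F, B2=F, B3=F, B4=F
Answer: B1=F, B2=F, B3=F, B4=F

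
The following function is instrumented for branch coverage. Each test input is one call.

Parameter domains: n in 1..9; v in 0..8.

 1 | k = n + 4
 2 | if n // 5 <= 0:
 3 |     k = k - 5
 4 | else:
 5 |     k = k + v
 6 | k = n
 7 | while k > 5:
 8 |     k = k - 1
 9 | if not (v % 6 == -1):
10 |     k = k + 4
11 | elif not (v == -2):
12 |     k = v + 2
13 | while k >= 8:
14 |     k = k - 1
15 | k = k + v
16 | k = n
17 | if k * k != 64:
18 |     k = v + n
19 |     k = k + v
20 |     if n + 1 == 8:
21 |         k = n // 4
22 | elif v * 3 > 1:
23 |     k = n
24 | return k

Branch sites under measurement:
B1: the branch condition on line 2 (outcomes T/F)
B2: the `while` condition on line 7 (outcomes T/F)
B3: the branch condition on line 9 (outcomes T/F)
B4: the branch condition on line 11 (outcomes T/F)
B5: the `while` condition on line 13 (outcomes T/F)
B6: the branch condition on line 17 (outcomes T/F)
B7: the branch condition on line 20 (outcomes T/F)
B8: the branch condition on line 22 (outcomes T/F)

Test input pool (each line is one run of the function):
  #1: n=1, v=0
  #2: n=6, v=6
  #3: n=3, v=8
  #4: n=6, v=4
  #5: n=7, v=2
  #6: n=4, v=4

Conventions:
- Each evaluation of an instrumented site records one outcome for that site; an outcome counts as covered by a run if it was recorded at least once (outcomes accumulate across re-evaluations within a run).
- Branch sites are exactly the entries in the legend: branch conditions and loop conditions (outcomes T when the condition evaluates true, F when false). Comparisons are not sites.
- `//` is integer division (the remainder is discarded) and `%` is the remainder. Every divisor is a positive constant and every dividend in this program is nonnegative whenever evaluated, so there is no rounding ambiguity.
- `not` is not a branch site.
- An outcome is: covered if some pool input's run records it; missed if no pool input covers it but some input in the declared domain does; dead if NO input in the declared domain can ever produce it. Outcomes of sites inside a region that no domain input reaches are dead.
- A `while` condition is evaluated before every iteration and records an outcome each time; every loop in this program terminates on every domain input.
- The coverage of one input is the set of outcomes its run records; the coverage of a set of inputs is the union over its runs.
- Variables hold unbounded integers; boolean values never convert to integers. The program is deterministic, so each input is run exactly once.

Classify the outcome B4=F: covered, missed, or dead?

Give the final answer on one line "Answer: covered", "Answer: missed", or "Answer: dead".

no pool input records B4=F
checking all 81 inputs in the declared domain: B4=F is never recorded -> dead

Answer: dead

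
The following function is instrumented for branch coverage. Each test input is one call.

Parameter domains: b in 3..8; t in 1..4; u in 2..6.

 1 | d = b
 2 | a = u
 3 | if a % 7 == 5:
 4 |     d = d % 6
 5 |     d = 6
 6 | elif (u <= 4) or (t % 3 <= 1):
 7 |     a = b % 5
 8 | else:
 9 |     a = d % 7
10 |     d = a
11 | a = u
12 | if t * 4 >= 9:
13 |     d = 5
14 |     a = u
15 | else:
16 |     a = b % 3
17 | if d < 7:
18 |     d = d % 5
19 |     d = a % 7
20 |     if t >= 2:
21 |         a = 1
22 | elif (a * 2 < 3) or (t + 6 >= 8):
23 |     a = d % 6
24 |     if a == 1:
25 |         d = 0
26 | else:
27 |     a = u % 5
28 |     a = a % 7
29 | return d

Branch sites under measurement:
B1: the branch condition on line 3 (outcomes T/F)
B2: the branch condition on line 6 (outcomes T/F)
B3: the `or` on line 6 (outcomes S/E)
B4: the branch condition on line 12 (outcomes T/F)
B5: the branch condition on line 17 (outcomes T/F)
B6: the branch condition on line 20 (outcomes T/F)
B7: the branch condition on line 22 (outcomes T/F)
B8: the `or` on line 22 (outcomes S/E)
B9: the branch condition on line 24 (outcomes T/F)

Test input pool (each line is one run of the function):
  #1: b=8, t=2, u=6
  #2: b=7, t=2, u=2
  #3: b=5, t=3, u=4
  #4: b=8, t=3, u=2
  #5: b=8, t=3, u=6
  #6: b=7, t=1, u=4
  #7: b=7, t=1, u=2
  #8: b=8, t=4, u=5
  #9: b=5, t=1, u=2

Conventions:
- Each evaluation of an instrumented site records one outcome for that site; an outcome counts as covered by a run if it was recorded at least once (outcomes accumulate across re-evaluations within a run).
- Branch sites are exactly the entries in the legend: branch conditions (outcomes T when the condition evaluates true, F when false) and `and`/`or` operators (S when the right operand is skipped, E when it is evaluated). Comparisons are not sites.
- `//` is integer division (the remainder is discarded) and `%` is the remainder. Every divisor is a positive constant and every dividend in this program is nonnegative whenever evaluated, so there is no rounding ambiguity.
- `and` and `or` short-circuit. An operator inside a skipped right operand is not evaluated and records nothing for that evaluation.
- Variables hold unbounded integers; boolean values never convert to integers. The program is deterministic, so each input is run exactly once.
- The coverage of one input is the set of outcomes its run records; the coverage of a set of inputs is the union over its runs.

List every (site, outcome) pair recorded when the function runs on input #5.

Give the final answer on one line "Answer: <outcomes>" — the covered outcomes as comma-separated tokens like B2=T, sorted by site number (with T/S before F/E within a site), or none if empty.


Running input #5 (b=8, t=3, u=6), event by event:
  B1->F, B3->E, B2->T, B4->T, B5->T, B6->T
as a set, this run covers: B1=F, B2=T, B3=E, B4=T, B5=T, B6=T
Answer: B1=F, B2=T, B3=E, B4=T, B5=T, B6=T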